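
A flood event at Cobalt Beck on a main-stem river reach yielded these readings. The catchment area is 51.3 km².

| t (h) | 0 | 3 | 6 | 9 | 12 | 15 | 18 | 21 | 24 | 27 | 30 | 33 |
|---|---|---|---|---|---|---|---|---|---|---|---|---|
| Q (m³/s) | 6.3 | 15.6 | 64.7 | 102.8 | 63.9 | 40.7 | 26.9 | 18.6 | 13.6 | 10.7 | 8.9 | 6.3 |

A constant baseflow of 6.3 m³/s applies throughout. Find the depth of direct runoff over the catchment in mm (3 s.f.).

Direct runoff: 0.0, 9.3, 58.4, 96.5, 57.6, 34.4, 20.6, 12.3, 7.3, 4.4, 2.6, 0.0 m³/s; ΣQ_DR = 303.4 m³/s.
V = ΣQ_DR · Δt = 303.4 × 10800 s = 3.277 × 10^6 m³.
Over A = 51.3 km², depth = V / A = 63.9 mm.

d ≈ 63.9 mm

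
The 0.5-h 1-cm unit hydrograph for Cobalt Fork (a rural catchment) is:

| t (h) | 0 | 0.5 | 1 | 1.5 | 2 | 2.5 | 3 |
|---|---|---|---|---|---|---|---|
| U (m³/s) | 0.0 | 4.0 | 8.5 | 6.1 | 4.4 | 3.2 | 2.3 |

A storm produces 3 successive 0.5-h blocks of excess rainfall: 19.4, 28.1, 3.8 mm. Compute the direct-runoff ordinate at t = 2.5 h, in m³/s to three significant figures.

Q ≈ 20.9 m³/s

By discrete convolution, Q_j = Σ (P_i / 10 mm) · U_{j−i}.
At t = 2.5 h (j=5): Q = (19.4/10)·3.2 + (28.1/10)·4.4 + (3.8/10)·6.1 = 20.9 m³/s.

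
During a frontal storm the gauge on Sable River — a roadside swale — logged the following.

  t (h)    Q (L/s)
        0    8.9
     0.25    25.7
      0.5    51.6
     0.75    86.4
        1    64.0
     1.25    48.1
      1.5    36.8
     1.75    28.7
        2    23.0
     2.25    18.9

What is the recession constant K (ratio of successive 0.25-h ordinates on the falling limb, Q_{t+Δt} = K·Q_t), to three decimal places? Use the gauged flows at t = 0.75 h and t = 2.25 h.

Using the recession-limb readings at t = 0.75 h and t = 2.25 h: Q falls from 86.4 to 18.9 L/s over 6 intervals.
K = (Q₂/Q₁)^(1/6) = (18.9/86.4)^(1/6) = 0.776.

K ≈ 0.776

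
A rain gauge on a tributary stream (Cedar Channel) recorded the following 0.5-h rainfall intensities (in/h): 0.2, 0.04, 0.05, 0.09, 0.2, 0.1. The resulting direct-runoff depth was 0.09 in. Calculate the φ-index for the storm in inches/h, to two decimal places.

Only the 2 blocks with intensity above φ contribute runoff: 0.2, 0.2 in/h.
Σ(I−φ)·Δt = d  ⇒  (0.2+0.2 − 2φ)·0.5 = 0.09
φ = (0.4000 − 0.09/0.5) / 2 = 0.11 in/h.

φ ≈ 0.11 in/h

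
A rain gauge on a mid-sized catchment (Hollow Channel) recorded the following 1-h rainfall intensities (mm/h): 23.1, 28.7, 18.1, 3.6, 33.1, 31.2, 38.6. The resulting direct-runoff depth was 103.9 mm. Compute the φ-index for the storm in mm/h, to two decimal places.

φ ≈ 11.48 mm/h

Only the 6 blocks with intensity above φ contribute runoff: 23.1, 28.7, 18.1, 33.1, 31.2, 38.6 mm/h.
Σ(I−φ)·Δt = d  ⇒  (23.1+28.7+18.1+33.1+31.2+38.6 − 6φ)·1 = 103.9
φ = (172.8 − 103.9/1) / 6 = 11.48 mm/h.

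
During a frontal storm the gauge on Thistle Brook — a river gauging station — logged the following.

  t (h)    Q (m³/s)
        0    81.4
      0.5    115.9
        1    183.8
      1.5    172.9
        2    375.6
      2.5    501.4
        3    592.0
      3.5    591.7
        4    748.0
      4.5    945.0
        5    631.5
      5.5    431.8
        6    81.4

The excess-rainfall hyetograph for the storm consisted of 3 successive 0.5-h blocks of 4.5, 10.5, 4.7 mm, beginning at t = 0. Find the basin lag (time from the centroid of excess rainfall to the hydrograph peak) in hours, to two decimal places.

Centroid of excess rainfall: t_c = Σ P_i·t̄_i / ΣP_i = 0.7551 h (block centres at 0.25, 0.75, 1.25 h).
Hydrograph peak occurs at t = 4.5 h, so basin lag t_L = 4.5 − 0.7551 = 3.74 h.

t_L ≈ 3.74 h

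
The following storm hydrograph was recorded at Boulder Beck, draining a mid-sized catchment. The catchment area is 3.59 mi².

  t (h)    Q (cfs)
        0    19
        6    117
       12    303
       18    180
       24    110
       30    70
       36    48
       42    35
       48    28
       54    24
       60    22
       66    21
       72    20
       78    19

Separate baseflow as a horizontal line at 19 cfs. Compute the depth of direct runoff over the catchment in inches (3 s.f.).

d ≈ 1.94 in

Direct runoff: 0.0, 98.0, 284.0, 161.0, 91.0, 51.0, 29.0, 16.0, 9.0, 5.0, 3.0, 2.0, 1.0, 0.0 cfs; ΣQ_DR = 750.0 cfs.
V = ΣQ_DR · Δt = 750.0 × 21600 s = 1.620 × 10^7 ft³.
Over A = 3.59 mi², depth = V / A = 1.94 in.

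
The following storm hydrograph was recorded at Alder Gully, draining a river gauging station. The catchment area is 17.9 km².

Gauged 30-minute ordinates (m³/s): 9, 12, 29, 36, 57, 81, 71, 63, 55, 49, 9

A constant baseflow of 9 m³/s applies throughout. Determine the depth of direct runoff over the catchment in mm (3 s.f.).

d ≈ 37.4 mm

Direct runoff: 0.0, 3.0, 20.0, 27.0, 48.0, 72.0, 62.0, 54.0, 46.0, 40.0, 0.0 m³/s; ΣQ_DR = 372.0 m³/s.
V = ΣQ_DR · Δt = 372.0 × 1800 s = 6.696 × 10^5 m³.
Over A = 17.9 km², depth = V / A = 37.4 mm.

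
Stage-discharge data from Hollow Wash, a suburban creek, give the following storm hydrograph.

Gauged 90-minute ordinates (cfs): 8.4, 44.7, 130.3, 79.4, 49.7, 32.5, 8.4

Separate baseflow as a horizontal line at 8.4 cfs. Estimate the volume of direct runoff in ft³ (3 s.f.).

V ≈ 1.59 × 10^6 ft³

Direct-runoff ordinates (Q − Q_b): 0.0, 36.3, 121.9, 71.0, 41.3, 24.1, 0.0 cfs.
ΣQ_DR = 294.6 cfs.
With Δt = 1.5 h = 5400 s, V = ΣQ_DR · Δt = 294.6 × 5400 = 1.59 × 10^6 ft³.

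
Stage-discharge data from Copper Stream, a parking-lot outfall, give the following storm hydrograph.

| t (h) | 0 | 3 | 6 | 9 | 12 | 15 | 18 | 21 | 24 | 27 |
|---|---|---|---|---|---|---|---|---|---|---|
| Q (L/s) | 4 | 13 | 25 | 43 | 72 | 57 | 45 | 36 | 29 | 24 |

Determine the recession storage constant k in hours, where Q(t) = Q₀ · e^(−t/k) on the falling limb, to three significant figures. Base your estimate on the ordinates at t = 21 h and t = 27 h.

On the falling limb, Q drops from 36 to 24 L/s between t = 21 h and t = 27 h (Δt = 6 h).
k = −Δt / ln(Q₂/Q₁) = −6 / ln(24/36) = 14.8 h.

k ≈ 14.8 h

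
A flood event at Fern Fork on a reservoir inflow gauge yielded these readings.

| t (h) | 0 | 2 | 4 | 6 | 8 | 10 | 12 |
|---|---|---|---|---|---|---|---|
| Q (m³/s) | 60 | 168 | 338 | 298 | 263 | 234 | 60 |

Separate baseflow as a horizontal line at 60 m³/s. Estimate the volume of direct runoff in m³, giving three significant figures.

V ≈ 7.21 × 10^6 m³

Direct-runoff ordinates (Q − Q_b): 0.0, 108.0, 278.0, 238.0, 203.0, 174.0, 0.0 m³/s.
ΣQ_DR = 1001 m³/s.
With Δt = 2 h = 7200 s, V = ΣQ_DR · Δt = 1001 × 7200 = 7.21 × 10^6 m³.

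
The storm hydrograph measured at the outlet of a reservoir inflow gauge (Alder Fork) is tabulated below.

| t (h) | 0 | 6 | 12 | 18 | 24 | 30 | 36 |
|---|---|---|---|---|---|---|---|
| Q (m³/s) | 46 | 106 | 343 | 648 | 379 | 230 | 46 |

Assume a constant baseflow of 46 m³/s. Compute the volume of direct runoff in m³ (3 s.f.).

Direct-runoff ordinates (Q − Q_b): 0.0, 60.0, 297.0, 602.0, 333.0, 184.0, 0.0 m³/s.
ΣQ_DR = 1476 m³/s.
With Δt = 6 h = 21600 s, V = ΣQ_DR · Δt = 1476 × 21600 = 3.19 × 10^7 m³.

V ≈ 3.19 × 10^7 m³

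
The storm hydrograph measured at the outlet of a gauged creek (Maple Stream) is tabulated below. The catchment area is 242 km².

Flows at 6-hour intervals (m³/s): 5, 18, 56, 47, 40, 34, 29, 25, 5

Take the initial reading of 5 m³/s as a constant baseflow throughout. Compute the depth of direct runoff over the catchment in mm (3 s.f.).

d ≈ 19.1 mm

Direct runoff: 0.0, 13.0, 51.0, 42.0, 35.0, 29.0, 24.0, 20.0, 0.0 m³/s; ΣQ_DR = 214.0 m³/s.
V = ΣQ_DR · Δt = 214.0 × 21600 s = 4.622 × 10^6 m³.
Over A = 242 km², depth = V / A = 19.1 mm.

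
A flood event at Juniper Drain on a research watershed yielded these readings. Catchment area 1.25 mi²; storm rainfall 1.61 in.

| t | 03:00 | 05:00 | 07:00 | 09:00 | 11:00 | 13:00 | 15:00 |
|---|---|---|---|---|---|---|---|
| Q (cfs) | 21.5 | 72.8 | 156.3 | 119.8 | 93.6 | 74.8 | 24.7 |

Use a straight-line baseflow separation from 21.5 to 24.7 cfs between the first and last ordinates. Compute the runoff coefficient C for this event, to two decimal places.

ΣQ_DR = 401.8 cfs; V = ΣQ_DR·Δt = 2.893 × 10^6 ft³.
Runoff depth d = V / A = 0.9962 in.
C = d / P = 0.9962 / 1.61 = 0.62.

C ≈ 0.62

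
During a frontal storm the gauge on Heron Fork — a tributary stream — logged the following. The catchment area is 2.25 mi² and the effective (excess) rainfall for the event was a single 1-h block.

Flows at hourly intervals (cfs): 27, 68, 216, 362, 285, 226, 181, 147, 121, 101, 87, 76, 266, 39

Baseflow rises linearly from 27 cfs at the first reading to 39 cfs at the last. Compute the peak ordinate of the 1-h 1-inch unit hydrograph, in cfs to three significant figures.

Direct runoff: 0.00, 40.08, 187.15, 332.23, 254.31, 194.38, 148.46, 113.54, 86.62, 65.69, 50.77, 38.85, 227.92, 0.00 cfs; ΣQ_DR = 1740 cfs, peak = 332.23 cfs.
Runoff depth d = ΣQ_DR·Δt / A = 1740 × 3600 / (2.25 mi²) = 1.198 in.
The 1-inch UH is the DRH scaled by (1 in)/d, so U_p = 332.23 × 1/1.198 = 277 cfs.

U_p ≈ 277 cfs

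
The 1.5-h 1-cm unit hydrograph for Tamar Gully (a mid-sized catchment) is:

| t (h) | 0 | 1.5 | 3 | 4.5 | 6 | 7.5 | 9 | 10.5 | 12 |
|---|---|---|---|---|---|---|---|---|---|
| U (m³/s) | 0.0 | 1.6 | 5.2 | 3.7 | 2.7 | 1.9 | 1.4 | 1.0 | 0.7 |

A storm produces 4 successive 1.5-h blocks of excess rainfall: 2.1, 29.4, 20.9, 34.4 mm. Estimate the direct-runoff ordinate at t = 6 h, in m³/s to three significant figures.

By discrete convolution, Q_j = Σ (P_i / 10 mm) · U_{j−i}.
At t = 6 h (j=4): Q = (2.1/10)·2.7 + (29.4/10)·3.7 + (20.9/10)·5.2 + (34.4/10)·1.6 = 27.8 m³/s.

Q ≈ 27.8 m³/s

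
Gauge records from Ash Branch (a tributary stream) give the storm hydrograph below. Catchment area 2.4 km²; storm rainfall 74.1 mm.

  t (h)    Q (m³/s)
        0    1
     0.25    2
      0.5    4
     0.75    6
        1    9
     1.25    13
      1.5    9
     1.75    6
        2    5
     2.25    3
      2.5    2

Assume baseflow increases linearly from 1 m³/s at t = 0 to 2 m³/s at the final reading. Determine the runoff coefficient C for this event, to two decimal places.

ΣQ_DR = 43.50 m³/s; V = ΣQ_DR·Δt = 39150 m³.
Runoff depth d = V / A = 16.31 mm.
C = d / P = 16.31 / 74.1 = 0.22.

C ≈ 0.22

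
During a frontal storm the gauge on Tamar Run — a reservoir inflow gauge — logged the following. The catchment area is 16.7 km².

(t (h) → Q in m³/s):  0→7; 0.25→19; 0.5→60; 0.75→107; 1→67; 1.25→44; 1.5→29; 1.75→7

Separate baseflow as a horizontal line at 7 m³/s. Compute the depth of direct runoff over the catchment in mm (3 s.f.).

Direct runoff: 0.0, 12.0, 53.0, 100.0, 60.0, 37.0, 22.0, 0.0 m³/s; ΣQ_DR = 284.0 m³/s.
V = ΣQ_DR · Δt = 284.0 × 900 s = 2.556 × 10^5 m³.
Over A = 16.7 km², depth = V / A = 15.3 mm.

d ≈ 15.3 mm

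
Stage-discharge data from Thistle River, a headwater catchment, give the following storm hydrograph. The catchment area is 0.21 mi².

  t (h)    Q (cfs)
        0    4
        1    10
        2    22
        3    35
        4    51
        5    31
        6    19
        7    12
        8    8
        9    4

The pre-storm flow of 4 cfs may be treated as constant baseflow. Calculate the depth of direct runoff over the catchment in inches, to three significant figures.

d ≈ 1.15 in

Direct runoff: 0.0, 6.0, 18.0, 31.0, 47.0, 27.0, 15.0, 8.0, 4.0, 0.0 cfs; ΣQ_DR = 156.0 cfs.
V = ΣQ_DR · Δt = 156.0 × 3600 s = 5.616 × 10^5 ft³.
Over A = 0.21 mi², depth = V / A = 1.15 in.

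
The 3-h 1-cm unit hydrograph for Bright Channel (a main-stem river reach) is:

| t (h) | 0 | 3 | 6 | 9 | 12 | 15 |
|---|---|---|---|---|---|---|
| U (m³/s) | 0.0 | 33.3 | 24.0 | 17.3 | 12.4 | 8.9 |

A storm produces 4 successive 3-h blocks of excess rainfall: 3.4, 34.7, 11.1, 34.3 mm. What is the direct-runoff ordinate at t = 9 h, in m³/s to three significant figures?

Q ≈ 126 m³/s

By discrete convolution, Q_j = Σ (P_i / 10 mm) · U_{j−i}.
At t = 9 h (j=3): Q = (3.4/10)·17.3 + (34.7/10)·24.0 + (11.1/10)·33.3 + (34.3/10)·0.0 = 126 m³/s.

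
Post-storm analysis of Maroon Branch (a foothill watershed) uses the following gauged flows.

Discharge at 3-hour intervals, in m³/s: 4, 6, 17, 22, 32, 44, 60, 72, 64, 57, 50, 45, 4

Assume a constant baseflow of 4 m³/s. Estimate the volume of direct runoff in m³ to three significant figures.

V ≈ 4.59 × 10^6 m³

Direct-runoff ordinates (Q − Q_b): 0.0, 2.0, 13.0, 18.0, 28.0, 40.0, 56.0, 68.0, 60.0, 53.0, 46.0, 41.0, 0.0 m³/s.
ΣQ_DR = 425.0 m³/s.
With Δt = 3 h = 10800 s, V = ΣQ_DR · Δt = 425.0 × 10800 = 4.59 × 10^6 m³.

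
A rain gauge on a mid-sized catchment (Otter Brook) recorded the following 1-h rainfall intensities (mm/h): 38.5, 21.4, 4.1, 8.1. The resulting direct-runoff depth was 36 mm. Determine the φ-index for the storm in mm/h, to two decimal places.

φ ≈ 11.95 mm/h

Only the 2 blocks with intensity above φ contribute runoff: 38.5, 21.4 mm/h.
Σ(I−φ)·Δt = d  ⇒  (38.5+21.4 − 2φ)·1 = 36
φ = (59.90 − 36/1) / 2 = 11.95 mm/h.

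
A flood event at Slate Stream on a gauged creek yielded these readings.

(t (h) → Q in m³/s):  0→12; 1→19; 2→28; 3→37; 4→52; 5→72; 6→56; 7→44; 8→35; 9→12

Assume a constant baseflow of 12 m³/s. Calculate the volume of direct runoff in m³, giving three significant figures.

V ≈ 8.89 × 10^5 m³

Direct-runoff ordinates (Q − Q_b): 0.0, 7.0, 16.0, 25.0, 40.0, 60.0, 44.0, 32.0, 23.0, 0.0 m³/s.
ΣQ_DR = 247.0 m³/s.
With Δt = 1 h = 3600 s, V = ΣQ_DR · Δt = 247.0 × 3600 = 8.89 × 10^5 m³.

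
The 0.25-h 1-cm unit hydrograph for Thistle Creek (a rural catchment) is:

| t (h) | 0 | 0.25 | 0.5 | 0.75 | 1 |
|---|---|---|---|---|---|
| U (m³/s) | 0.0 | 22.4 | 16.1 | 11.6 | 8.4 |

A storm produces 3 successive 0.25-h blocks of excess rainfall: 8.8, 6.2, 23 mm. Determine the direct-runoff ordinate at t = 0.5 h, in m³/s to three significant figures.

Q ≈ 28.1 m³/s

By discrete convolution, Q_j = Σ (P_i / 10 mm) · U_{j−i}.
At t = 0.5 h (j=2): Q = (8.8/10)·16.1 + (6.2/10)·22.4 + (23/10)·0.0 = 28.1 m³/s.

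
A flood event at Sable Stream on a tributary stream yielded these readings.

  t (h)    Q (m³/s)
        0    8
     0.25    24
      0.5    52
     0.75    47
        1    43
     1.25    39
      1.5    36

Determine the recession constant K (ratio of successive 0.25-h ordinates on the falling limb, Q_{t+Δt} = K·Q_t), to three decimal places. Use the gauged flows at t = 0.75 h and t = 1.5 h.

K ≈ 0.915

Using the recession-limb readings at t = 0.75 h and t = 1.5 h: Q falls from 47 to 36 m³/s over 3 intervals.
K = (Q₂/Q₁)^(1/3) = (36/47)^(1/3) = 0.915.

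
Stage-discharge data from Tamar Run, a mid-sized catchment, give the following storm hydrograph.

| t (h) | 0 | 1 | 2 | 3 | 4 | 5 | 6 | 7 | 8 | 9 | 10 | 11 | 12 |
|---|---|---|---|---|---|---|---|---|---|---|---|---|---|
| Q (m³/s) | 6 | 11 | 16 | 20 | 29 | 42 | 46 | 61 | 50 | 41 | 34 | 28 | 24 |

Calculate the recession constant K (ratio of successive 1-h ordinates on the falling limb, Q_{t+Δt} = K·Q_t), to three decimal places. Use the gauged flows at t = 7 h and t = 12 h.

Using the recession-limb readings at t = 7 h and t = 12 h: Q falls from 61 to 24 m³/s over 5 intervals.
K = (Q₂/Q₁)^(1/5) = (24/61)^(1/5) = 0.830.

K ≈ 0.830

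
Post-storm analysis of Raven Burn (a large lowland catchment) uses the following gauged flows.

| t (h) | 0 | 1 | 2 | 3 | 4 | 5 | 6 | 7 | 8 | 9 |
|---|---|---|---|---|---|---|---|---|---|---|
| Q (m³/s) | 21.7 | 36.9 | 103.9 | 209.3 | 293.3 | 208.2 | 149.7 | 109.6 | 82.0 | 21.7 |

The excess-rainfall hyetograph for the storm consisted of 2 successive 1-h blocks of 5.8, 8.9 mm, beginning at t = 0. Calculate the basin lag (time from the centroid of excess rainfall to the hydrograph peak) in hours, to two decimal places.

t_L ≈ 2.89 h

Centroid of excess rainfall: t_c = Σ P_i·t̄_i / ΣP_i = 1.1054 h (block centres at 0.5, 1.5 h).
Hydrograph peak occurs at t = 4 h, so basin lag t_L = 4 − 1.1054 = 2.89 h.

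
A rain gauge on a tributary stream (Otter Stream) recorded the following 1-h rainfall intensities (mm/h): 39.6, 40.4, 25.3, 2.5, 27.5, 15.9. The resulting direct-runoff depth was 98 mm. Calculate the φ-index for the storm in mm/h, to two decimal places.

Only the 5 blocks with intensity above φ contribute runoff: 39.6, 40.4, 25.3, 27.5, 15.9 mm/h.
Σ(I−φ)·Δt = d  ⇒  (39.6+40.4+25.3+27.5+15.9 − 5φ)·1 = 98
φ = (148.7 − 98/1) / 5 = 10.14 mm/h.

φ ≈ 10.14 mm/h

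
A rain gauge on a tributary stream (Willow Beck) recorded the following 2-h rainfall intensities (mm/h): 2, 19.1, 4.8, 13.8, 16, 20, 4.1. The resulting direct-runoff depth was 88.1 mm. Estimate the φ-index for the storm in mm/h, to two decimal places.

φ ≈ 6.21 mm/h

Only the 4 blocks with intensity above φ contribute runoff: 19.1, 13.8, 16, 20 mm/h.
Σ(I−φ)·Δt = d  ⇒  (19.1+13.8+16+20 − 4φ)·2 = 88.1
φ = (68.90 − 88.1/2) / 4 = 6.21 mm/h.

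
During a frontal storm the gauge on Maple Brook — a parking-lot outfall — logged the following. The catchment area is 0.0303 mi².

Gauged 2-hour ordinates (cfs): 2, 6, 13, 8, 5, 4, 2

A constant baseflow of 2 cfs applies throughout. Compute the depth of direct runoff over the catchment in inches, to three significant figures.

Direct runoff: 0.0, 4.0, 11.0, 6.0, 3.0, 2.0, 0.0 cfs; ΣQ_DR = 26.00 cfs.
V = ΣQ_DR · Δt = 26.00 × 7200 s = 1.872 × 10^5 ft³.
Over A = 0.0303 mi², depth = V / A = 2.66 in.

d ≈ 2.66 in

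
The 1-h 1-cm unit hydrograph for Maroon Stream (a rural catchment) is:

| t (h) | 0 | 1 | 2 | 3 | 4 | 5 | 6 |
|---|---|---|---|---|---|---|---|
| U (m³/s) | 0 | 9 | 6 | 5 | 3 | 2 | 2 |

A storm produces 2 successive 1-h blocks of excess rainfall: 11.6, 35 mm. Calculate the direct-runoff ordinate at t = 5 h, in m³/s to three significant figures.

Q ≈ 12.8 m³/s

By discrete convolution, Q_j = Σ (P_i / 10 mm) · U_{j−i}.
At t = 5 h (j=5): Q = (11.6/10)·2 + (35/10)·3 = 12.8 m³/s.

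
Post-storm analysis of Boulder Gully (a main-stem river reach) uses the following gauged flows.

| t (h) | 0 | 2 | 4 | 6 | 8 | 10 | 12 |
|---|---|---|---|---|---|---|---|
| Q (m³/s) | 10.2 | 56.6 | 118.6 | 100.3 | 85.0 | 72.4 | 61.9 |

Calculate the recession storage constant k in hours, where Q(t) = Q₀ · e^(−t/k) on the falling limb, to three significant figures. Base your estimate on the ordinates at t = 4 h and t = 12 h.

On the falling limb, Q drops from 118.6 to 61.9 m³/s between t = 4 h and t = 12 h (Δt = 8 h).
k = −Δt / ln(Q₂/Q₁) = −8 / ln(61.9/118.6) = 12.3 h.

k ≈ 12.3 h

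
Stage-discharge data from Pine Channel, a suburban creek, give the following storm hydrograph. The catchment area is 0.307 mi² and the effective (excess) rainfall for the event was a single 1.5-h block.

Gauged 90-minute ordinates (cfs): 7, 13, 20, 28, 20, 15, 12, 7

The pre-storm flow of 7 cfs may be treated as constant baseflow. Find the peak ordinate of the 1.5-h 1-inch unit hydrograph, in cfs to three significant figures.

Direct runoff: 0.0, 6.0, 13.0, 21.0, 13.0, 8.0, 5.0, 0.0 cfs; ΣQ_DR = 66.00 cfs, peak = 21.0 cfs.
Runoff depth d = ΣQ_DR·Δt / A = 66.00 × 5400 / (0.307 mi²) = 0.4997 in.
The 1-inch UH is the DRH scaled by (1 in)/d, so U_p = 21.0 × 1/0.4997 = 42.0 cfs.

U_p ≈ 42.0 cfs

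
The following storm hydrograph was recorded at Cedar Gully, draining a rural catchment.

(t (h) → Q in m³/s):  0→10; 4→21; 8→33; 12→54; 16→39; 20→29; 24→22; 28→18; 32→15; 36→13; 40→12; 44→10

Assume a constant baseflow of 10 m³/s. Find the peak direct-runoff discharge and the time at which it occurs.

Q_p = 44.0 m³/s at t = 12 h

Subtracting baseflow gives direct-runoff ordinates: 0.0, 11.0, 23.0, 44.0, 29.0, 19.0, 12.0, 8.0, 5.0, 3.0, 2.0, 0.0 m³/s.
The maximum is 44.0 m³/s, occurring at the reading for t = 12 h.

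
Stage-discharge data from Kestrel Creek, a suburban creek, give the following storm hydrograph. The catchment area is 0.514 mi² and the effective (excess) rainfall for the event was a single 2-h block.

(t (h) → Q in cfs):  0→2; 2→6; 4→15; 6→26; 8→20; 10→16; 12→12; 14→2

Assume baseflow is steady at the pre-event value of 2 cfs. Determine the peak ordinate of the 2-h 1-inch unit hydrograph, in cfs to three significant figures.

U_p ≈ 48.0 cfs

Direct runoff: 0.0, 4.0, 13.0, 24.0, 18.0, 14.0, 10.0, 0.0 cfs; ΣQ_DR = 83.00 cfs, peak = 24.0 cfs.
Runoff depth d = ΣQ_DR·Δt / A = 83.00 × 7200 / (0.514 mi²) = 0.5004 in.
The 1-inch UH is the DRH scaled by (1 in)/d, so U_p = 24.0 × 1/0.5004 = 48.0 cfs.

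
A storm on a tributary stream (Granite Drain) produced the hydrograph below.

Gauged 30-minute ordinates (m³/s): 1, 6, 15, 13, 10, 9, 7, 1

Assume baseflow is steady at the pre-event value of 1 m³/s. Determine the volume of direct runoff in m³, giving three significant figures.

V ≈ 97200 m³

Direct-runoff ordinates (Q − Q_b): 0.0, 5.0, 14.0, 12.0, 9.0, 8.0, 6.0, 0.0 m³/s.
ΣQ_DR = 54.00 m³/s.
With Δt = 0.5 h = 1800 s, V = ΣQ_DR · Δt = 54.00 × 1800 = 97200 m³.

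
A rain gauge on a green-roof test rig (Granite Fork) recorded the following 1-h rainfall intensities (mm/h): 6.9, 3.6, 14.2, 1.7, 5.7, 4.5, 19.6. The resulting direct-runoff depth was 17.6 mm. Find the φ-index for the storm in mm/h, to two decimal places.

Only the 2 blocks with intensity above φ contribute runoff: 14.2, 19.6 mm/h.
Σ(I−φ)·Δt = d  ⇒  (14.2+19.6 − 2φ)·1 = 17.6
φ = (33.80 − 17.6/1) / 2 = 8.10 mm/h.

φ ≈ 8.10 mm/h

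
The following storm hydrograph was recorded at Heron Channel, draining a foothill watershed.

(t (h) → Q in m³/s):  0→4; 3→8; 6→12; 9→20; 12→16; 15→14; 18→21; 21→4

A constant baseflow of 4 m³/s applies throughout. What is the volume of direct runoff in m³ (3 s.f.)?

Direct-runoff ordinates (Q − Q_b): 0.0, 4.0, 8.0, 16.0, 12.0, 10.0, 17.0, 0.0 m³/s.
ΣQ_DR = 67.00 m³/s.
With Δt = 3 h = 10800 s, V = ΣQ_DR · Δt = 67.00 × 10800 = 7.24 × 10^5 m³.

V ≈ 7.24 × 10^5 m³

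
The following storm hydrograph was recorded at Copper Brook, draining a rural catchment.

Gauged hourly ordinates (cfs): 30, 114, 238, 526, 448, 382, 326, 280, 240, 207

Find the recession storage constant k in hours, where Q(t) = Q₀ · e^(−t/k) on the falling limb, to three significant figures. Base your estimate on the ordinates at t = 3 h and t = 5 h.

k ≈ 6.25 h

On the falling limb, Q drops from 526 to 382 cfs between t = 3 h and t = 5 h (Δt = 2 h).
k = −Δt / ln(Q₂/Q₁) = −2 / ln(382/526) = 6.25 h.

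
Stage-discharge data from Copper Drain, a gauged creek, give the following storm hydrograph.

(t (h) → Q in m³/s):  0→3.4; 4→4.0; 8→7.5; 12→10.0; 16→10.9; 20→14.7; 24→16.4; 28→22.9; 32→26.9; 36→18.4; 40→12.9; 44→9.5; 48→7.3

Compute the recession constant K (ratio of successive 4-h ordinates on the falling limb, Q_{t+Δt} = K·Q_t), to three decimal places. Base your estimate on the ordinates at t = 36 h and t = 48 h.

K ≈ 0.735

Using the recession-limb readings at t = 36 h and t = 48 h: Q falls from 18.4 to 7.3 m³/s over 3 intervals.
K = (Q₂/Q₁)^(1/3) = (7.3/18.4)^(1/3) = 0.735.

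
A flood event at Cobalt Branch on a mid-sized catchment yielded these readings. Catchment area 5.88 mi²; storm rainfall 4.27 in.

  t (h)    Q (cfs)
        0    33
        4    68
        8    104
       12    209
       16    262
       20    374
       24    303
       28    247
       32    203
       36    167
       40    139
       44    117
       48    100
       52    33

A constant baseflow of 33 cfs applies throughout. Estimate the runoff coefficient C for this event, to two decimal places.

ΣQ_DR = 1897 cfs; V = ΣQ_DR·Δt = 2.732 × 10^7 ft³.
Runoff depth d = V / A = 2.000 in.
C = d / P = 2.000 / 4.27 = 0.47.

C ≈ 0.47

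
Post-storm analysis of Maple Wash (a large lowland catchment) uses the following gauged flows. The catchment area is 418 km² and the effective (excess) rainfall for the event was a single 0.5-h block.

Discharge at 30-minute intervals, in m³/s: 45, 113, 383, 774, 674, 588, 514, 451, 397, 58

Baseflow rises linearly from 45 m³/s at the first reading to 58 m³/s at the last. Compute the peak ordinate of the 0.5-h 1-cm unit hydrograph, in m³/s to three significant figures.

Direct runoff: 0.00, 66.56, 335.11, 724.67, 623.22, 535.78, 460.33, 395.89, 340.44, 0.00 m³/s; ΣQ_DR = 3482 m³/s, peak = 724.67 m³/s.
Runoff depth d = ΣQ_DR·Δt / A = 3482 × 1800 / (418 km²) = 14.99 mm.
The 1-cm UH is the DRH scaled by (10 mm)/d, so U_p = 724.67 × 10/14.99 = 483 m³/s.

U_p ≈ 483 m³/s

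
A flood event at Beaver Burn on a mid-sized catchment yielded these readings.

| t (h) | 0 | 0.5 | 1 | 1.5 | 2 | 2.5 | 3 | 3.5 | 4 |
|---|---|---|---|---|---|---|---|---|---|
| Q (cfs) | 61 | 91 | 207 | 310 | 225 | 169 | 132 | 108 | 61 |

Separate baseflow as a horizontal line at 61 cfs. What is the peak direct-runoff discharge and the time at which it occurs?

Subtracting baseflow gives direct-runoff ordinates: 0.0, 30.0, 146.0, 249.0, 164.0, 108.0, 71.0, 47.0, 0.0 cfs.
The maximum is 249.0 cfs, occurring at the reading for t = 1.5 h.

Q_p = 249.0 cfs at t = 1.5 h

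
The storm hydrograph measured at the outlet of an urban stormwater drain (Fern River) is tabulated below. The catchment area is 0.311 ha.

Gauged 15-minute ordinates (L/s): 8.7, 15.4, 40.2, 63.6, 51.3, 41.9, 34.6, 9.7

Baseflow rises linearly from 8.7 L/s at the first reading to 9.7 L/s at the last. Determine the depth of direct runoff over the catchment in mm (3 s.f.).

Direct runoff: 0.00, 6.56, 31.21, 54.47, 42.03, 32.49, 25.04, 0.00 L/s; ΣQ_DR = 191.8 L/s.
V = ΣQ_DR · Δt = 191.8 × 900 s = 1.726 × 10^5 L.
Over A = 0.311 ha, depth = V / A = 55.5 mm.

d ≈ 55.5 mm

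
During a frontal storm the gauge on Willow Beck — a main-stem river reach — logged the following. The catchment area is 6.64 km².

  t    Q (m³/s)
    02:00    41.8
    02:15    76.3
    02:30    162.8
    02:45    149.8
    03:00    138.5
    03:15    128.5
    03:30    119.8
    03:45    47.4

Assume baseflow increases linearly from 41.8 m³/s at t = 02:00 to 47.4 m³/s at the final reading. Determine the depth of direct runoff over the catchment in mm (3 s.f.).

Direct runoff: 0.00, 33.70, 119.40, 105.60, 93.50, 82.70, 73.20, 0.00 m³/s; ΣQ_DR = 508.1 m³/s.
V = ΣQ_DR · Δt = 508.1 × 900 s = 4.573 × 10^5 m³.
Over A = 6.64 km², depth = V / A = 68.9 mm.

d ≈ 68.9 mm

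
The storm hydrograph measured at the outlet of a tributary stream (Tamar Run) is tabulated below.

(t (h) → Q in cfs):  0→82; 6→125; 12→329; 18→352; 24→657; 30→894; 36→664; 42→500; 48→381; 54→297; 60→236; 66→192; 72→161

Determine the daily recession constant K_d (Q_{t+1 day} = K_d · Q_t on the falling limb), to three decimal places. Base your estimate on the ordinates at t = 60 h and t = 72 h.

Between t = 60 h and t = 72 h the flow falls from 236 to 161 cfs over 2×6 h = 12 h.
Per-interval ratio K = (161/236)^(1/2) = 0.8260; K_d = K^(24/6) = 0.465.

K_d ≈ 0.465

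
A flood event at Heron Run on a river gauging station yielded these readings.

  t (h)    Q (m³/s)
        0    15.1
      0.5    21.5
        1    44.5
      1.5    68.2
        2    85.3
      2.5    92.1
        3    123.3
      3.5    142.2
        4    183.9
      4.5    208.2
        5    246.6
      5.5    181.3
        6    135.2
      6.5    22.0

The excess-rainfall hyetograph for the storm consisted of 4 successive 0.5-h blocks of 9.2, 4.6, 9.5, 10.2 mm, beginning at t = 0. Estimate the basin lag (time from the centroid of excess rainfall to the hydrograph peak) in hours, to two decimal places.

Centroid of excess rainfall: t_c = Σ P_i·t̄_i / ΣP_i = 1.0590 h (block centres at 0.25, 0.75, 1.25, 1.75 h).
Hydrograph peak occurs at t = 5 h, so basin lag t_L = 5 − 1.0590 = 3.94 h.

t_L ≈ 3.94 h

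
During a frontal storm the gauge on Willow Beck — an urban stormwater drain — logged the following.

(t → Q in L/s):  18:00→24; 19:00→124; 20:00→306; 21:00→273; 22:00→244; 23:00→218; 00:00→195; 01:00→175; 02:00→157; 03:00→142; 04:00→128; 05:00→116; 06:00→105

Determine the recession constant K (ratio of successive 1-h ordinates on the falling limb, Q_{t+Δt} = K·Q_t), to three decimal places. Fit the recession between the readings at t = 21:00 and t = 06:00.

K ≈ 0.899

Using the recession-limb readings at t = 21:00 and t = 06:00: Q falls from 273 to 105 L/s over 9 intervals.
K = (Q₂/Q₁)^(1/9) = (105/273)^(1/9) = 0.899.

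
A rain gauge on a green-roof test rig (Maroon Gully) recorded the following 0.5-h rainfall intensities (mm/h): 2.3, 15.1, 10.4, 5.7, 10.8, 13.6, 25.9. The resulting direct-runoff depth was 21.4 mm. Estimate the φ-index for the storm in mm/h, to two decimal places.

Only the 5 blocks with intensity above φ contribute runoff: 15.1, 10.4, 10.8, 13.6, 25.9 mm/h.
Σ(I−φ)·Δt = d  ⇒  (15.1+10.4+10.8+13.6+25.9 − 5φ)·0.5 = 21.4
φ = (75.80 − 21.4/0.5) / 5 = 6.60 mm/h.

φ ≈ 6.60 mm/h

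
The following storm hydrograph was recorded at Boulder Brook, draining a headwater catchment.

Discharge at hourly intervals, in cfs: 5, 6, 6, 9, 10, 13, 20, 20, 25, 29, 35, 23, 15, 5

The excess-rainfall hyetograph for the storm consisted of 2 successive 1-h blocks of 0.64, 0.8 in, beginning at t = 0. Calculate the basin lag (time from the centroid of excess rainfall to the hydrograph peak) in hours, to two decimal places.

t_L ≈ 8.94 h

Centroid of excess rainfall: t_c = Σ P_i·t̄_i / ΣP_i = 1.0556 h (block centres at 0.5, 1.5 h).
Hydrograph peak occurs at t = 10 h, so basin lag t_L = 10 − 1.0556 = 8.94 h.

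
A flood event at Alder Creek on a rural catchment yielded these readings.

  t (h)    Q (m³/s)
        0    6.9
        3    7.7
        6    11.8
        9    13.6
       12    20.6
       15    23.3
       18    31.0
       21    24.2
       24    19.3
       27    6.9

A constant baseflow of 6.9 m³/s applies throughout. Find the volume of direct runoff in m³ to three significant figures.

Direct-runoff ordinates (Q − Q_b): 0.0, 0.8, 4.9, 6.7, 13.7, 16.4, 24.1, 17.3, 12.4, 0.0 m³/s.
ΣQ_DR = 96.30 m³/s.
With Δt = 3 h = 10800 s, V = ΣQ_DR · Δt = 96.30 × 10800 = 1.04 × 10^6 m³.

V ≈ 1.04 × 10^6 m³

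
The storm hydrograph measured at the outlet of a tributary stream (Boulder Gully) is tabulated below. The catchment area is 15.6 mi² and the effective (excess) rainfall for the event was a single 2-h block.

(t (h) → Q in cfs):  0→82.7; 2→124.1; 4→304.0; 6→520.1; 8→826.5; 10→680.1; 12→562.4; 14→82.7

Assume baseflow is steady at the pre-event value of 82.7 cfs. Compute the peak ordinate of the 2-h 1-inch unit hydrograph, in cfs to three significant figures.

Direct runoff: 0.0, 41.4, 221.3, 437.4, 743.8, 597.4, 479.7, 0.0 cfs; ΣQ_DR = 2521 cfs, peak = 743.8 cfs.
Runoff depth d = ΣQ_DR·Δt / A = 2521 × 7200 / (15.6 mi²) = 0.5008 in.
The 1-inch UH is the DRH scaled by (1 in)/d, so U_p = 743.8 × 1/0.5008 = 1490 cfs.

U_p ≈ 1490 cfs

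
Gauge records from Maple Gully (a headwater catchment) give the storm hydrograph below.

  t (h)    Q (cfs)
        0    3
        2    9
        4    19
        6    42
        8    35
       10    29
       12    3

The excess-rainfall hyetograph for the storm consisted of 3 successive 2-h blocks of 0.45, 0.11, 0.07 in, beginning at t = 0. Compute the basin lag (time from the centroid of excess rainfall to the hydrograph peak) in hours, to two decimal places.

Centroid of excess rainfall: t_c = Σ P_i·t̄_i / ΣP_i = 1.7937 h (block centres at 1, 3, 5 h).
Hydrograph peak occurs at t = 6 h, so basin lag t_L = 6 − 1.7937 = 4.21 h.

t_L ≈ 4.21 h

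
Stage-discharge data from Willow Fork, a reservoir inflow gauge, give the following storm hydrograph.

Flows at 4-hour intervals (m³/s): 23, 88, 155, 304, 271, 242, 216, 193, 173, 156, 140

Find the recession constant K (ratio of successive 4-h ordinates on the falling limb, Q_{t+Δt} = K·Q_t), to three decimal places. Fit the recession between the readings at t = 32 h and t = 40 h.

Using the recession-limb readings at t = 32 h and t = 40 h: Q falls from 173 to 140 m³/s over 2 intervals.
K = (Q₂/Q₁)^(1/2) = (140/173)^(1/2) = 0.900.

K ≈ 0.900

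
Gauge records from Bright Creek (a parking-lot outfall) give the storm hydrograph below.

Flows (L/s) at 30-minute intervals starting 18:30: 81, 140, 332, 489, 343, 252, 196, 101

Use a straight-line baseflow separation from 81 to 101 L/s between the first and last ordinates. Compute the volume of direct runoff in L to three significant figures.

V ≈ 2.17 × 10^6 L

Direct-runoff ordinates (Q − Q_b): 0.00, 56.14, 245.29, 399.43, 250.57, 156.71, 97.86, 0.00 L/s.
ΣQ_DR = 1206 L/s.
With Δt = 0.5 h = 1800 s, V = ΣQ_DR · Δt = 1206 × 1800 = 2.17 × 10^6 L.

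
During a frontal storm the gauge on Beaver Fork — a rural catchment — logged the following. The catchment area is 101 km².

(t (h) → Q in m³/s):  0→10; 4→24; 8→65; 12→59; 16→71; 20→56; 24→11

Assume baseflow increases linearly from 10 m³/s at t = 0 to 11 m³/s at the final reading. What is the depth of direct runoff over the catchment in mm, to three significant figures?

Direct runoff: 0.00, 13.83, 54.67, 48.50, 60.33, 45.17, 0.00 m³/s; ΣQ_DR = 222.5 m³/s.
V = ΣQ_DR · Δt = 222.5 × 14400 s = 3.204 × 10^6 m³.
Over A = 101 km², depth = V / A = 31.7 mm.

d ≈ 31.7 mm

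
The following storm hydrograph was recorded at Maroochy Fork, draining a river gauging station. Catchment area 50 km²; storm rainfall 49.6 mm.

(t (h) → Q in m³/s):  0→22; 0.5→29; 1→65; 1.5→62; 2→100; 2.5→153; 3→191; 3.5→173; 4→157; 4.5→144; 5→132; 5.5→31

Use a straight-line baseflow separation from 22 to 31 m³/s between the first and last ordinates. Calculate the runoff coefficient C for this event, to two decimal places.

ΣQ_DR = 941.0 m³/s; V = ΣQ_DR·Δt = 1.694 × 10^6 m³.
Runoff depth d = V / A = 33.88 mm.
C = d / P = 33.88 / 49.6 = 0.68.

C ≈ 0.68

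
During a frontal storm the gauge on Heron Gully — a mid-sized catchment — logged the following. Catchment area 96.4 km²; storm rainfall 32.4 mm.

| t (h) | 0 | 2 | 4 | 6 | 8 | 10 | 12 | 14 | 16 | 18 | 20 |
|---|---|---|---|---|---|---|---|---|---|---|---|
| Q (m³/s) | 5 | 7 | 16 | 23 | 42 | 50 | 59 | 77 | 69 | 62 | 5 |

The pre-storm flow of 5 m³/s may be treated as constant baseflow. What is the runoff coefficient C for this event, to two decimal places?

ΣQ_DR = 360.0 m³/s; V = ΣQ_DR·Δt = 2.592 × 10^6 m³.
Runoff depth d = V / A = 26.89 mm.
C = d / P = 26.89 / 32.4 = 0.83.

C ≈ 0.83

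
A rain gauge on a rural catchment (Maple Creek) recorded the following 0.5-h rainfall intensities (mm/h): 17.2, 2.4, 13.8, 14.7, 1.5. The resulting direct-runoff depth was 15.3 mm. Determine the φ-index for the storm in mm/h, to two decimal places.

Only the 3 blocks with intensity above φ contribute runoff: 17.2, 13.8, 14.7 mm/h.
Σ(I−φ)·Δt = d  ⇒  (17.2+13.8+14.7 − 3φ)·0.5 = 15.3
φ = (45.70 − 15.3/0.5) / 3 = 5.03 mm/h.

φ ≈ 5.03 mm/h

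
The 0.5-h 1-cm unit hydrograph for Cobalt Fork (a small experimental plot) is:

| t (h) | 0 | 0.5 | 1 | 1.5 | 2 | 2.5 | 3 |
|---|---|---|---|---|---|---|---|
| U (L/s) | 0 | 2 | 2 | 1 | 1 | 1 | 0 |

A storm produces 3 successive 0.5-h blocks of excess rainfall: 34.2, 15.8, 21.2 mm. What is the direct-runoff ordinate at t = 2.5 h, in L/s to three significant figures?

By discrete convolution, Q_j = Σ (P_i / 10 mm) · U_{j−i}.
At t = 2.5 h (j=5): Q = (34.2/10)·1 + (15.8/10)·1 + (21.2/10)·1 = 7.12 L/s.

Q ≈ 7.12 L/s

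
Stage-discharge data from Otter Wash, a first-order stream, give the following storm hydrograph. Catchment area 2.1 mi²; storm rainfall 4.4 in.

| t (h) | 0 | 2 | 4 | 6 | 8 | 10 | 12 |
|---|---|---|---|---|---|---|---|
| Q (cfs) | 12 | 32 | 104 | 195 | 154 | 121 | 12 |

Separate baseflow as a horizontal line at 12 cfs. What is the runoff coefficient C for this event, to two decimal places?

C ≈ 0.18

ΣQ_DR = 546.0 cfs; V = ΣQ_DR·Δt = 3.931 × 10^6 ft³.
Runoff depth d = V / A = 0.8058 in.
C = d / P = 0.8058 / 4.4 = 0.18.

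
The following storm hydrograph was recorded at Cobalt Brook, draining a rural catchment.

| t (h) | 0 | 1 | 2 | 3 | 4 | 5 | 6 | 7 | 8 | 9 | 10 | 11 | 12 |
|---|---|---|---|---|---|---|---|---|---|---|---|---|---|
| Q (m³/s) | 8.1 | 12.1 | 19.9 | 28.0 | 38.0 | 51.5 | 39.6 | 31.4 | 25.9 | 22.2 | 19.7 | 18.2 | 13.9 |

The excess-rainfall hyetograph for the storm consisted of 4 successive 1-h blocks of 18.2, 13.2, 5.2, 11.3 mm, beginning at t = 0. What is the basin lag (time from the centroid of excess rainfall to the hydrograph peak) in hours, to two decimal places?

Centroid of excess rainfall: t_c = Σ P_i·t̄_i / ΣP_i = 1.7004 h (block centres at 0.5, 1.5, 2.5, 3.5 h).
Hydrograph peak occurs at t = 5 h, so basin lag t_L = 5 − 1.7004 = 3.30 h.

t_L ≈ 3.30 h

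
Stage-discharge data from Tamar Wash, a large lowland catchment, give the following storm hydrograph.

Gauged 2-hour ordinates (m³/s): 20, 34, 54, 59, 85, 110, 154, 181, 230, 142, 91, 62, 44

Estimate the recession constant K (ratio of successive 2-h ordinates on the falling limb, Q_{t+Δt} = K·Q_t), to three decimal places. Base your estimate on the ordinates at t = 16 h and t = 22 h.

K ≈ 0.646

Using the recession-limb readings at t = 16 h and t = 22 h: Q falls from 230 to 62 m³/s over 3 intervals.
K = (Q₂/Q₁)^(1/3) = (62/230)^(1/3) = 0.646.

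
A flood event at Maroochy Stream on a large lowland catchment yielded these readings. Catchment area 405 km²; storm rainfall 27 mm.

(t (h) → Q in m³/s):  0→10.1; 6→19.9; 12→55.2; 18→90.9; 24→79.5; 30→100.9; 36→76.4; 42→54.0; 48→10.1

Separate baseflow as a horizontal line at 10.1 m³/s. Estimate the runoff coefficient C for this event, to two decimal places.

C ≈ 0.80

ΣQ_DR = 406.1 m³/s; V = ΣQ_DR·Δt = 8.772 × 10^6 m³.
Runoff depth d = V / A = 21.66 mm.
C = d / P = 21.66 / 27 = 0.80.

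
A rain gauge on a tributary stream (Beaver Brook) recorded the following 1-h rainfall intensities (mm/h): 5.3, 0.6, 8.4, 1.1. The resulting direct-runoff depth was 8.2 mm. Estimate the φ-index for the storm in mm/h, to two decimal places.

Only the 2 blocks with intensity above φ contribute runoff: 5.3, 8.4 mm/h.
Σ(I−φ)·Δt = d  ⇒  (5.3+8.4 − 2φ)·1 = 8.2
φ = (13.70 − 8.2/1) / 2 = 2.75 mm/h.

φ ≈ 2.75 mm/h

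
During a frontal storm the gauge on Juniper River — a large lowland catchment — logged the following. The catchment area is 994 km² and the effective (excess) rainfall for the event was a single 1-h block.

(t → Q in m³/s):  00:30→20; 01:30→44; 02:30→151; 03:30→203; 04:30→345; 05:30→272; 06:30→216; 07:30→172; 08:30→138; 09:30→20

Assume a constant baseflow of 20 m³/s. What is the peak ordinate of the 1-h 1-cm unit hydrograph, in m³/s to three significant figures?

Direct runoff: 0.0, 24.0, 131.0, 183.0, 325.0, 252.0, 196.0, 152.0, 118.0, 0.0 m³/s; ΣQ_DR = 1381 m³/s, peak = 325.0 m³/s.
Runoff depth d = ΣQ_DR·Δt / A = 1381 × 3600 / (994 km²) = 5.002 mm.
The 1-cm UH is the DRH scaled by (10 mm)/d, so U_p = 325.0 × 10/5.002 = 650 m³/s.

U_p ≈ 650 m³/s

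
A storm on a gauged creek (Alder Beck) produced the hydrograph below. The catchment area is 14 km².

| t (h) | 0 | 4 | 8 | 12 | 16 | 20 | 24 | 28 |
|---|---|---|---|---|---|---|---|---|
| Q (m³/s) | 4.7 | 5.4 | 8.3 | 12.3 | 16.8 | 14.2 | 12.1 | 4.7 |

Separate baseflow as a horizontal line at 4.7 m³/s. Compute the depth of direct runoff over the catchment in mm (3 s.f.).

Direct runoff: 0.0, 0.7, 3.6, 7.6, 12.1, 9.5, 7.4, 0.0 m³/s; ΣQ_DR = 40.90 m³/s.
V = ΣQ_DR · Δt = 40.90 × 14400 s = 5.890 × 10^5 m³.
Over A = 14 km², depth = V / A = 42.1 mm.

d ≈ 42.1 mm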